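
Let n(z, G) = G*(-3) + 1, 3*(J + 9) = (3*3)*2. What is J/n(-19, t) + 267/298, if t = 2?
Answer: 2229/1490 ≈ 1.4960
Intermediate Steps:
J = -3 (J = -9 + ((3*3)*2)/3 = -9 + (9*2)/3 = -9 + (⅓)*18 = -9 + 6 = -3)
n(z, G) = 1 - 3*G (n(z, G) = -3*G + 1 = 1 - 3*G)
J/n(-19, t) + 267/298 = -3/(1 - 3*2) + 267/298 = -3/(1 - 6) + 267*(1/298) = -3/(-5) + 267/298 = -3*(-⅕) + 267/298 = ⅗ + 267/298 = 2229/1490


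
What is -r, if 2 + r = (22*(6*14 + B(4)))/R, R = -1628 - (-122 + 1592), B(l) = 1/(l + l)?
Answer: 32187/12392 ≈ 2.5974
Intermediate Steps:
B(l) = 1/(2*l)
R = -3098 (R = -1628 - 1*1470 = -1628 - 1470 = -3098)
r = -32187/12392 (r = -2 + (22*(6*14 + (½)/4))/(-3098) = -2 + (22*(84 + (½)*(¼)))*(-1/3098) = -2 + (22*(84 + ⅛))*(-1/3098) = -2 + (22*(673/8))*(-1/3098) = -2 + (7403/4)*(-1/3098) = -2 - 7403/12392 = -32187/12392 ≈ -2.5974)
-r = -1*(-32187/12392) = 32187/12392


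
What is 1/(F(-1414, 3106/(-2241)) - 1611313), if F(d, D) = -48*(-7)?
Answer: -1/1610977 ≈ -6.2074e-7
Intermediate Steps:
F(d, D) = 336
1/(F(-1414, 3106/(-2241)) - 1611313) = 1/(336 - 1611313) = 1/(-1610977) = -1/1610977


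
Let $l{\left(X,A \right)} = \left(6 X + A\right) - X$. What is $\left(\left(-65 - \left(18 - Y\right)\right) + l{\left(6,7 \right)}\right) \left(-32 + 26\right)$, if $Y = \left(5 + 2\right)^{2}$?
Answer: $-18$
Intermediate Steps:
$Y = 49$ ($Y = 7^{2} = 49$)
$l{\left(X,A \right)} = A + 5 X$ ($l{\left(X,A \right)} = \left(A + 6 X\right) - X = A + 5 X$)
$\left(\left(-65 - \left(18 - Y\right)\right) + l{\left(6,7 \right)}\right) \left(-32 + 26\right) = \left(\left(-65 - \left(18 - 49\right)\right) + \left(7 + 5 \cdot 6\right)\right) \left(-32 + 26\right) = \left(\left(-65 - \left(18 - 49\right)\right) + \left(7 + 30\right)\right) \left(-6\right) = \left(\left(-65 - -31\right) + 37\right) \left(-6\right) = \left(\left(-65 + 31\right) + 37\right) \left(-6\right) = \left(-34 + 37\right) \left(-6\right) = 3 \left(-6\right) = -18$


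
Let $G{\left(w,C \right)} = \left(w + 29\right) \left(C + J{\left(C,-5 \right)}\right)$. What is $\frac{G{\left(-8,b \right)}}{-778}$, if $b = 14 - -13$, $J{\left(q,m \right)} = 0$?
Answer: $- \frac{567}{778} \approx -0.72879$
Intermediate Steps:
$b = 27$ ($b = 14 + 13 = 27$)
$G{\left(w,C \right)} = C \left(29 + w\right)$ ($G{\left(w,C \right)} = \left(w + 29\right) \left(C + 0\right) = \left(29 + w\right) C = C \left(29 + w\right)$)
$\frac{G{\left(-8,b \right)}}{-778} = \frac{27 \left(29 - 8\right)}{-778} = 27 \cdot 21 \left(- \frac{1}{778}\right) = 567 \left(- \frac{1}{778}\right) = - \frac{567}{778}$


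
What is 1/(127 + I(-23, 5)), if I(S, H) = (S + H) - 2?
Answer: 1/107 ≈ 0.0093458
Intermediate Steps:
I(S, H) = -2 + H + S (I(S, H) = (H + S) - 2 = -2 + H + S)
1/(127 + I(-23, 5)) = 1/(127 + (-2 + 5 - 23)) = 1/(127 - 20) = 1/107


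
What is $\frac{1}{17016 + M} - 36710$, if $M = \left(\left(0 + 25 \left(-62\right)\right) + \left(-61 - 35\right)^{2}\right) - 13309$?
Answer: $- \frac{417502829}{11373} \approx -36710.0$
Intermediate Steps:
$M = -5643$ ($M = \left(\left(0 - 1550\right) + \left(-96\right)^{2}\right) - 13309 = \left(-1550 + 9216\right) - 13309 = 7666 - 13309 = -5643$)
$\frac{1}{17016 + M} - 36710 = \frac{1}{17016 - 5643} - 36710 = \frac{1}{11373} - 36710 = - \frac{417502829}{11373}$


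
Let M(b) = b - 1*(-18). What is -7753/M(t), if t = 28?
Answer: -7753/46 ≈ -168.54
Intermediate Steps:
M(b) = 18 + b (M(b) = b + 18 = 18 + b)
-7753/M(t) = -7753/(18 + 28) = -7753/46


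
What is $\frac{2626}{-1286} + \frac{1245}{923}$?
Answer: $- \frac{411364}{593489} \approx -0.69313$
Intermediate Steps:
$\frac{2626}{-1286} + \frac{1245}{923} = 2626 \left(- \frac{1}{1286}\right) + 1245 \cdot \frac{1}{923} = - \frac{1313}{643} + \frac{1245}{923} = - \frac{411364}{593489}$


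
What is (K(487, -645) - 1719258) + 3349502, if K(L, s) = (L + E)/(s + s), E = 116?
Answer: 701004719/430 ≈ 1.6302e+6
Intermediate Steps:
K(L, s) = (116 + L)/(2*s) (K(L, s) = (L + 116)/(s + s) = (116 + L)/((2*s)) = (116 + L)*(1/(2*s)) = (116 + L)/(2*s))
(K(487, -645) - 1719258) + 3349502 = ((1/2)*(116 + 487)/(-645) - 1719258) + 3349502 = ((1/2)*(-1/645)*603 - 1719258) + 3349502 = (-201/430 - 1719258) + 3349502 = -739281141/430 + 3349502 = 701004719/430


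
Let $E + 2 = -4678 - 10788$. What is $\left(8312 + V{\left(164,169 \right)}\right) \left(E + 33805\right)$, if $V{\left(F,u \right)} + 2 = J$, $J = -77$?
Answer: $150968521$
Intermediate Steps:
$E = -15468$ ($E = -2 - 15466 = -15468$)
$V{\left(F,u \right)} = -79$ ($V{\left(F,u \right)} = -2 - 77 = -79$)
$\left(8312 + V{\left(164,169 \right)}\right) \left(E + 33805\right) = \left(8312 - 79\right) \left(-15468 + 33805\right) = 8233 \cdot 18337 = 150968521$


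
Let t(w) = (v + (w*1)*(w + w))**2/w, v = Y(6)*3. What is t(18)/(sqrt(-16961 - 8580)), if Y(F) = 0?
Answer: -23328*I*sqrt(25541)/25541 ≈ -145.97*I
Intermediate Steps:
v = 0 (v = 0*3 = 0)
t(w) = 4*w**3 (t(w) = (0 + (w*1)*(w + w))**2/w = (0 + w*(2*w))**2/w = (0 + 2*w**2)**2/w = (2*w**2)**2/w = (4*w**4)/w = 4*w**3)
t(18)/(sqrt(-16961 - 8580)) = (4*18**3)/(sqrt(-16961 - 8580)) = (4*5832)/(sqrt(-25541)) = 23328/((I*sqrt(25541))) = 23328*(-I*sqrt(25541)/25541) = -23328*I*sqrt(25541)/25541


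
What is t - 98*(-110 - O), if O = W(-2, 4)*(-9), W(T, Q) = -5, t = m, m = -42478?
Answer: -27288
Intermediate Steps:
t = -42478
O = 45 (O = -5*(-9) = 45)
t - 98*(-110 - O) = -42478 - 98*(-110 - 1*45) = -42478 - 98*(-110 - 45) = -42478 - 98*(-155) = -42478 - 1*(-15190) = -42478 + 15190 = -27288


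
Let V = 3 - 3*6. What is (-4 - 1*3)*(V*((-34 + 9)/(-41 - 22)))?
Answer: 125/3 ≈ 41.667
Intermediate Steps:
V = -15 (V = 3 - 18 = -15)
(-4 - 1*3)*(V*((-34 + 9)/(-41 - 22))) = (-4 - 1*3)*(-15*(-34 + 9)/(-41 - 22)) = (-4 - 3)*(-(-375)/(-63)) = -(-105)*(-25*(-1/63)) = -(-105)*25/63 = -7*(-125/21) = 125/3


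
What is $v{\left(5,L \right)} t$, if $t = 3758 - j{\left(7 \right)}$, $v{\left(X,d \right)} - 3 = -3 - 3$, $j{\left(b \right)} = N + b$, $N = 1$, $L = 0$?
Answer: $-11250$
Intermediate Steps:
$j{\left(b \right)} = 1 + b$
$v{\left(X,d \right)} = -3$ ($v{\left(X,d \right)} = 3 - 6 = -3$)
$t = 3750$ ($t = 3758 - \left(1 + 7\right) = 3758 - 8 = 3750$)
$v{\left(5,L \right)} t = \left(-3\right) 3750 = -11250$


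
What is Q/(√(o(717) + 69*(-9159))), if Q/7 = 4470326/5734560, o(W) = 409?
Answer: -15646141*I*√631562/1810865091360 ≈ -0.0068664*I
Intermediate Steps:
Q = 15646141/2867280 (Q = 7*(4470326/5734560) = 7*(4470326*(1/5734560)) = 7*(2235163/2867280) = 15646141/2867280 ≈ 5.4568)
Q/(√(o(717) + 69*(-9159))) = 15646141/(2867280*(√(409 + 69*(-9159)))) = 15646141/(2867280*(√(409 - 631971))) = 15646141/(2867280*(√(-631562))) = 15646141/(2867280*((I*√631562))) = 15646141*(-I*√631562/631562)/2867280 = -15646141*I*√631562/1810865091360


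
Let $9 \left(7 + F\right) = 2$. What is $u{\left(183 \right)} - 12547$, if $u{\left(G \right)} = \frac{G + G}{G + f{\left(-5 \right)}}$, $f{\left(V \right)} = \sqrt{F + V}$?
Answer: $\frac{- 12547 \sqrt{106} + 6887205 i}{\sqrt{106} - 549 i} \approx -12545.0 - 0.037494 i$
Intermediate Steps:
$F = - \frac{61}{9}$ ($F = -7 + \frac{1}{9} \cdot 2 = -7 + \frac{2}{9} = - \frac{61}{9} \approx -6.7778$)
$f{\left(V \right)} = \sqrt{- \frac{61}{9} + V}$
$u{\left(G \right)} = \frac{2 G}{G + \frac{i \sqrt{106}}{3}}$ ($u{\left(G \right)} = \frac{G + G}{G + \frac{\sqrt{-61 + 9 \left(-5\right)}}{3}} = \frac{2 G}{G + \frac{\sqrt{-61 - 45}}{3}} = \frac{2 G}{G + \frac{\sqrt{-106}}{3}} = \frac{2 G}{G + \frac{i \sqrt{106}}{3}}$)
$u{\left(183 \right)} - 12547 = 6 \cdot 183 \frac{1}{3 \cdot 183 + i \sqrt{106}} - 12547 = 6 \cdot 183 \frac{1}{549 + i \sqrt{106}} - 12547 = \frac{1098}{549 + i \sqrt{106}} - 12547 = -12547 + \frac{1098}{549 + i \sqrt{106}}$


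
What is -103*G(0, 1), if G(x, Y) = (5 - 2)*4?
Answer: -1236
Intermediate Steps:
G(x, Y) = 12 (G(x, Y) = 3*4 = 12)
-103*G(0, 1) = -103*12 = -1236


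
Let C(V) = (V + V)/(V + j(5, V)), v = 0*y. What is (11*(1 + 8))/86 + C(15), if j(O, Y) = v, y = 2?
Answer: 271/86 ≈ 3.1512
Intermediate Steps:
v = 0 (v = 0*2 = 0)
j(O, Y) = 0
C(V) = 2 (C(V) = (V + V)/(V + 0) = (2*V)/V = 2)
(11*(1 + 8))/86 + C(15) = (11*(1 + 8))/86 + 2 = (11*9)/86 + 2 = (1/86)*99 + 2 = 99/86 + 2 = 271/86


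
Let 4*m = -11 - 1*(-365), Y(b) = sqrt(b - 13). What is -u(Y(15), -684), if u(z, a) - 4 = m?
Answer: -185/2 ≈ -92.500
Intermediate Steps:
Y(b) = sqrt(-13 + b)
m = 177/2 (m = (-11 - 1*(-365))/4 = (-11 + 365)/4 = (1/4)*354 = 177/2 ≈ 88.500)
u(z, a) = 185/2 (u(z, a) = 4 + 177/2 = 185/2)
-u(Y(15), -684) = -1*185/2 = -185/2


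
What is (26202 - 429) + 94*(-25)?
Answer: 23423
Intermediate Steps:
(26202 - 429) + 94*(-25) = 25773 - 2350 = 23423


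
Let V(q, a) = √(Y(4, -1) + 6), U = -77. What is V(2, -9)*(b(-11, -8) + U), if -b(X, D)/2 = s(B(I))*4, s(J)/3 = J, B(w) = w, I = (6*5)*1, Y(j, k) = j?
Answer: -797*√10 ≈ -2520.3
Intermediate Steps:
I = 30 (I = 30*1 = 30)
s(J) = 3*J
V(q, a) = √10 (V(q, a) = √(4 + 6) = √10)
b(X, D) = -720 (b(X, D) = -2*3*30*4 = -180*4 = -2*360 = -720)
V(2, -9)*(b(-11, -8) + U) = √10*(-720 - 77) = √10*(-797) = -797*√10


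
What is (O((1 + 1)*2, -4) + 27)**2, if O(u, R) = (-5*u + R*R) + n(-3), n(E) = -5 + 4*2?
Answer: 676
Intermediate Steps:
n(E) = 3 (n(E) = -5 + 8 = 3)
O(u, R) = 3 + R**2 - 5*u (O(u, R) = (-5*u + R*R) + 3 = (-5*u + R**2) + 3 = (R**2 - 5*u) + 3 = 3 + R**2 - 5*u)
(O((1 + 1)*2, -4) + 27)**2 = ((3 + (-4)**2 - 5*(1 + 1)*2) + 27)**2 = ((3 + 16 - 10*2) + 27)**2 = ((3 + 16 - 5*4) + 27)**2 = ((3 + 16 - 20) + 27)**2 = (-1 + 27)**2 = 26**2 = 676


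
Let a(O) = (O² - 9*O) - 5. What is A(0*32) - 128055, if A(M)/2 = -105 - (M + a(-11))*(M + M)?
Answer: -128265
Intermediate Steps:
a(O) = -5 + O² - 9*O
A(M) = -210 - 4*M*(215 + M) (A(M) = 2*(-105 - (M + (-5 + (-11)² - 9*(-11)))*(M + M)) = 2*(-105 - (M + (-5 + 121 + 99))*2*M) = 2*(-105 - (M + 215)*2*M) = 2*(-105 - (215 + M)*2*M) = 2*(-105 - 2*M*(215 + M)) = -210 - 4*M*(215 + M))
A(0*32) - 128055 = (-210 - 0*32 - 4*(0*32)²) - 128055 = (-210 - 860*0 - 4*0²) - 128055 = (-210 + 0 - 4*0) - 128055 = (-210 + 0 + 0) - 128055 = -210 - 128055 = -128265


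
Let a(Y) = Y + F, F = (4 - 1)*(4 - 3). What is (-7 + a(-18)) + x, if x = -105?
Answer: -127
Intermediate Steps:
F = 3 (F = 3*1 = 3)
a(Y) = 3 + Y (a(Y) = Y + 3 = 3 + Y)
(-7 + a(-18)) + x = (-7 + (3 - 18)) - 105 = (-7 - 15) - 105 = -22 - 105 = -127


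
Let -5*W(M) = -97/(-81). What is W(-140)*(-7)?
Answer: 679/405 ≈ 1.6765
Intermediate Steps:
W(M) = -97/405 (W(M) = -(-97)/(5*(-81)) = -(-97)*(-1)/(5*81) = -1/5*97/81 = -97/405)
W(-140)*(-7) = -97/405*(-7) = 679/405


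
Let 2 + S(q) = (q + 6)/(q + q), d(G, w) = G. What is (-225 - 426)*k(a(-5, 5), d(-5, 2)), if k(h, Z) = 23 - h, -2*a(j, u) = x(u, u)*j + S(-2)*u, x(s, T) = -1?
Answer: -11718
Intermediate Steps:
S(q) = -2 + (6 + q)/(2*q) (S(q) = -2 + (q + 6)/(q + q) = -2 + (6 + q)/((2*q)) = -2 + (6 + q)*(1/(2*q)) = -2 + (6 + q)/(2*q))
a(j, u) = j/2 + 3*u/2 (a(j, u) = -(-j + (-3/2 + 3/(-2))*u)/2 = -(-j + (-3/2 + 3*(-1/2))*u)/2 = -(-j + (-3/2 - 3/2)*u)/2 = -(-j - 3*u)/2 = j/2 + 3*u/2)
(-225 - 426)*k(a(-5, 5), d(-5, 2)) = (-225 - 426)*(23 - ((1/2)*(-5) + (3/2)*5)) = -651*(23 - (-5/2 + 15/2)) = -651*(23 - 1*5) = -651*(23 - 5) = -651*18 = -11718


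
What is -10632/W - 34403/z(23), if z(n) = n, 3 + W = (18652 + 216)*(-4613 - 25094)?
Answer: -838403610787/560511679 ≈ -1495.8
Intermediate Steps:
W = -560511679 (W = -3 + (18652 + 216)*(-4613 - 25094) = -3 + 18868*(-29707) = -3 - 560511676 = -560511679)
-10632/W - 34403/z(23) = -10632/(-560511679) - 34403/23 = -10632*(-1/560511679) - 34403*1/23 = 10632/560511679 - 34403/23 = -838403610787/560511679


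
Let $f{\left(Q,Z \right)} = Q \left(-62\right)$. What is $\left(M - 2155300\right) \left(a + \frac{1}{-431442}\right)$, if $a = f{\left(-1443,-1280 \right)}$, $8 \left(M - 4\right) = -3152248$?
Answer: $- \frac{8945678821509047}{39222} \approx -2.2808 \cdot 10^{11}$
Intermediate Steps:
$f{\left(Q,Z \right)} = - 62 Q$
$M = -394027$ ($M = 4 + \frac{1}{8} \left(-3152248\right) = 4 - 394031 = -394027$)
$a = 89466$ ($a = \left(-62\right) \left(-1443\right) = 89466$)
$\left(M - 2155300\right) \left(a + \frac{1}{-431442}\right) = \left(-394027 - 2155300\right) \left(89466 + \frac{1}{-431442}\right) = - 2549327 \left(89466 - \frac{1}{431442}\right) = \left(-2549327\right) \frac{38599389971}{431442} = - \frac{8945678821509047}{39222}$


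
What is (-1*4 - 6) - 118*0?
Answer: -10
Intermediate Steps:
(-1*4 - 6) - 118*0 = (-4 - 6) + 0 = -10 + 0 = -10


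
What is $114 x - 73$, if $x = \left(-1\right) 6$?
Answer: $-757$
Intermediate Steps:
$x = -6$
$114 x - 73 = 114 \left(-6\right) - 73 = -684 - 73 = -757$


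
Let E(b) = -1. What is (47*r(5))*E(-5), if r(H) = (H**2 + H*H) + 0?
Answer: -2350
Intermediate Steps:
r(H) = 2*H**2 (r(H) = (H**2 + H**2) + 0 = 2*H**2 + 0 = 2*H**2)
(47*r(5))*E(-5) = (47*(2*5**2))*(-1) = (47*(2*25))*(-1) = (47*50)*(-1) = 2350*(-1) = -2350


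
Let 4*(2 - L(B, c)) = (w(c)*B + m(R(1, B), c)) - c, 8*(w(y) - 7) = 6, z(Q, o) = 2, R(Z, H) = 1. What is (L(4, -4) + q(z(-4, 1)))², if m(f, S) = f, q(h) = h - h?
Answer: 49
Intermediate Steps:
w(y) = 31/4 (w(y) = 7 + (⅛)*6 = 7 + ¾ = 31/4)
q(h) = 0
L(B, c) = 7/4 - 31*B/16 + c/4 (L(B, c) = 2 - ((31*B/4 + 1) - c)/4 = 2 - ((1 + 31*B/4) - c)/4 = 2 - (1 - c + 31*B/4)/4 = 2 + (-¼ - 31*B/16 + c/4) = 7/4 - 31*B/16 + c/4)
(L(4, -4) + q(z(-4, 1)))² = ((7/4 - 31/16*4 + (¼)*(-4)) + 0)² = ((7/4 - 31/4 - 1) + 0)² = (-7 + 0)² = (-7)² = 49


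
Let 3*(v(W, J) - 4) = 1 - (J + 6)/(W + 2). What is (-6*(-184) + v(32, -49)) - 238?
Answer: 88817/102 ≈ 870.75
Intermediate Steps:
v(W, J) = 13/3 - (6 + J)/(3*(2 + W)) (v(W, J) = 4 + (1 - (J + 6)/(W + 2))/3 = 4 + (1 - (6 + J)/(2 + W))/3 = 4 + (1/3 - (6 + J)/(3*(2 + W))) = 13/3 - (6 + J)/(3*(2 + W)))
(-6*(-184) + v(32, -49)) - 238 = (-6*(-184) + (20 - 1*(-49) + 13*32)/(3*(2 + 32))) - 238 = (1104 + (1/3)*(20 + 49 + 416)/34) - 238 = (1104 + (1/3)*(1/34)*485) - 238 = (1104 + 485/102) - 238 = 113093/102 - 238 = 88817/102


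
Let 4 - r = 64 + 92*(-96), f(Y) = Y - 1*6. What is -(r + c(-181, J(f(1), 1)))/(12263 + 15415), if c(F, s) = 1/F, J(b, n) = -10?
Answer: -1587731/5009718 ≈ -0.31693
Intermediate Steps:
f(Y) = -6 + Y (f(Y) = Y - 6 = -6 + Y)
r = 8772 (r = 4 - (64 + 92*(-96)) = 4 - (64 - 8832) = 4 - 1*(-8768) = 4 + 8768 = 8772)
-(r + c(-181, J(f(1), 1)))/(12263 + 15415) = -(8772 + 1/(-181))/(12263 + 15415) = -(8772 - 1/181)/27678 = -1587731/(181*27678) = -1*1587731/5009718 = -1587731/5009718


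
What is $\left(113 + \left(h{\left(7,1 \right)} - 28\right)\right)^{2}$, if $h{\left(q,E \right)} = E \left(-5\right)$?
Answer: $6400$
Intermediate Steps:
$h{\left(q,E \right)} = - 5 E$
$\left(113 + \left(h{\left(7,1 \right)} - 28\right)\right)^{2} = \left(113 - 33\right)^{2} = 80^{2} = 6400$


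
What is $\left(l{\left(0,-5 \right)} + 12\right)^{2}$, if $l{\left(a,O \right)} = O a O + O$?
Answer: $49$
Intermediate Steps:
$l{\left(a,O \right)} = O + a O^{2}$ ($l{\left(a,O \right)} = a O^{2} + O = O + a O^{2}$)
$\left(l{\left(0,-5 \right)} + 12\right)^{2} = \left(- 5 \left(1 - 0\right) + 12\right)^{2} = \left(- 5 \left(1 + 0\right) + 12\right)^{2} = \left(\left(-5\right) 1 + 12\right)^{2} = \left(-5 + 12\right)^{2} = 7^{2} = 49$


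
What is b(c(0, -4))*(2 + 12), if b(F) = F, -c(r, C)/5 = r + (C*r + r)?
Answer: 0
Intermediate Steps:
c(r, C) = -10*r - 5*C*r (c(r, C) = -5*(r + (C*r + r)) = -5*(r + (r + C*r)) = -5*(2*r + C*r) = -10*r - 5*C*r)
b(c(0, -4))*(2 + 12) = (-5*0*(2 - 4))*(2 + 12) = -5*0*(-2)*14 = 0*14 = 0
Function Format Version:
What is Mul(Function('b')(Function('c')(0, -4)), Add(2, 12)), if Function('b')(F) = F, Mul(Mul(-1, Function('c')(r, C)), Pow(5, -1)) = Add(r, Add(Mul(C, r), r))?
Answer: 0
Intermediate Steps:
Function('c')(r, C) = Add(Mul(-10, r), Mul(-5, C, r)) (Function('c')(r, C) = Mul(-5, Add(r, Add(Mul(C, r), r))) = Mul(-5, Add(r, Add(r, Mul(C, r)))) = Mul(-5, Add(Mul(2, r), Mul(C, r))) = Add(Mul(-10, r), Mul(-5, C, r)))
Mul(Function('b')(Function('c')(0, -4)), Add(2, 12)) = Mul(Mul(-5, 0, Add(2, -4)), Add(2, 12)) = Mul(Mul(-5, 0, -2), 14) = Mul(0, 14) = 0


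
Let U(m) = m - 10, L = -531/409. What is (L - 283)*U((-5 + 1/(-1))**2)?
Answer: -3023228/409 ≈ -7391.8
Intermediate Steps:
L = -531/409 (L = -531*1/409 = -531/409 ≈ -1.2983)
U(m) = -10 + m
(L - 283)*U((-5 + 1/(-1))**2) = (-531/409 - 283)*(-10 + (-5 + 1/(-1))**2) = -116278*(-10 + (-5 - 1)**2)/409 = -116278*(-10 + (-6)**2)/409 = -116278*(-10 + 36)/409 = -116278/409*26 = -3023228/409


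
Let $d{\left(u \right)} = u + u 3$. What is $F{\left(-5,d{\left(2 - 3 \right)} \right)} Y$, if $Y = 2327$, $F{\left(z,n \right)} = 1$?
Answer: $2327$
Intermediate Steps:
$d{\left(u \right)} = 4 u$ ($d{\left(u \right)} = u + 3 u = 4 u$)
$F{\left(-5,d{\left(2 - 3 \right)} \right)} Y = 1 \cdot 2327 = 2327$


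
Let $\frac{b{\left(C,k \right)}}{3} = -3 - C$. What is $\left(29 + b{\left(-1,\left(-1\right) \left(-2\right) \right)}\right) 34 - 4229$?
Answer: $-3447$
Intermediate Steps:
$b{\left(C,k \right)} = -9 - 3 C$ ($b{\left(C,k \right)} = 3 \left(-3 - C\right) = -9 - 3 C$)
$\left(29 + b{\left(-1,\left(-1\right) \left(-2\right) \right)}\right) 34 - 4229 = \left(29 - 6\right) 34 - 4229 = 23 \cdot 34 - 4229 = 782 - 4229 = -3447$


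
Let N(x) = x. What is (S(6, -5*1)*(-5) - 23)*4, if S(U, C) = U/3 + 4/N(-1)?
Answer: -52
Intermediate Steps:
S(U, C) = -4 + U/3 (S(U, C) = U/3 + 4/(-1) = U*(⅓) + 4*(-1) = U/3 - 4 = -4 + U/3)
(S(6, -5*1)*(-5) - 23)*4 = ((-4 + (⅓)*6)*(-5) - 23)*4 = ((-4 + 2)*(-5) - 23)*4 = (-2*(-5) - 23)*4 = (10 - 23)*4 = -13*4 = -52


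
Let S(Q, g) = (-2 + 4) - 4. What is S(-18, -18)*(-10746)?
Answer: 21492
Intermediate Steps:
S(Q, g) = -2 (S(Q, g) = 2 - 4 = -2)
S(-18, -18)*(-10746) = -2*(-10746) = 21492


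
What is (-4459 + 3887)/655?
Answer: -572/655 ≈ -0.87328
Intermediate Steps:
(-4459 + 3887)/655 = -572*1/655 = -572/655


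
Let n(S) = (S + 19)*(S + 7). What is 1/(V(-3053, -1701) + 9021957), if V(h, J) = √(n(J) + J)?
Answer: 56037/505563386722 - √5383/3538943707054 ≈ 1.1082e-7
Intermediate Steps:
n(S) = (7 + S)*(19 + S) (n(S) = (19 + S)*(7 + S) = (7 + S)*(19 + S))
V(h, J) = √(133 + J² + 27*J) (V(h, J) = √((133 + J² + 26*J) + J) = √(133 + J² + 27*J))
1/(V(-3053, -1701) + 9021957) = 1/(√(133 + (-1701)² + 27*(-1701)) + 9021957) = 1/(√(133 + 2893401 - 45927) + 9021957) = 1/(√2847607 + 9021957) = 1/(23*√5383 + 9021957) = 1/(9021957 + 23*√5383)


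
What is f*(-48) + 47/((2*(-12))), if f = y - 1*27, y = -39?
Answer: 75985/24 ≈ 3166.0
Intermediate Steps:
f = -66 (f = -39 - 1*27 = -39 - 27 = -66)
f*(-48) + 47/((2*(-12))) = -66*(-48) + 47/((2*(-12))) = 3168 + 47/(-24) = 3168 + 47*(-1/24) = 3168 - 47/24 = 75985/24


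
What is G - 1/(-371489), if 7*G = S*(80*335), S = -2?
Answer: -19911810393/2600423 ≈ -7657.1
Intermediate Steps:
G = -53600/7 (G = (-160*335)/7 = (-2*26800)/7 = (⅐)*(-53600) = -53600/7 ≈ -7657.1)
G - 1/(-371489) = -53600/7 - 1/(-371489) = -53600/7 - 1*(-1/371489) = -53600/7 + 1/371489 = -19911810393/2600423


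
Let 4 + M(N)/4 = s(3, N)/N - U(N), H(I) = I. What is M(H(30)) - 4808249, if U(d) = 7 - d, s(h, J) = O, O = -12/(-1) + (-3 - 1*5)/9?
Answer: -129820631/27 ≈ -4.8082e+6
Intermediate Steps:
O = 100/9 (O = -12*(-1) + (-3 - 5)*(⅑) = 12 - 8*⅑ = 12 - 8/9 = 100/9 ≈ 11.111)
s(h, J) = 100/9
M(N) = -44 + 4*N + 400/(9*N) (M(N) = -16 + 4*(100/(9*N) - (7 - N)) = -16 + 4*(100/(9*N) + (-7 + N)) = -16 + 4*(-7 + N + 100/(9*N)) = -16 + (-28 + 4*N + 400/(9*N)) = -44 + 4*N + 400/(9*N))
M(H(30)) - 4808249 = (-44 + 4*30 + (400/9)/30) - 4808249 = (-44 + 120 + (400/9)*(1/30)) - 4808249 = (-44 + 120 + 40/27) - 4808249 = 2092/27 - 4808249 = -129820631/27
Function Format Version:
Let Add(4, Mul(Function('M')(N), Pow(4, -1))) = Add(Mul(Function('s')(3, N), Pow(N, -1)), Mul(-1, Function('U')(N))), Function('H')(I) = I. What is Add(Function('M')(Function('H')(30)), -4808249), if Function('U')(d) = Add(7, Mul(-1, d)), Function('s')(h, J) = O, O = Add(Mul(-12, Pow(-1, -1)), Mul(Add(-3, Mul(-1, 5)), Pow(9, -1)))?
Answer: Rational(-129820631, 27) ≈ -4.8082e+6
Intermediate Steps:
O = Rational(100, 9) (O = Add(Mul(-12, -1), Mul(Add(-3, -5), Rational(1, 9))) = Add(12, Mul(-8, Rational(1, 9))) = Add(12, Rational(-8, 9)) = Rational(100, 9) ≈ 11.111)
Function('s')(h, J) = Rational(100, 9)
Function('M')(N) = Add(-44, Mul(4, N), Mul(Rational(400, 9), Pow(N, -1))) (Function('M')(N) = Add(-16, Mul(4, Add(Mul(Rational(100, 9), Pow(N, -1)), Mul(-1, Add(7, Mul(-1, N)))))) = Add(-16, Mul(4, Add(Mul(Rational(100, 9), Pow(N, -1)), Add(-7, N)))) = Add(-16, Mul(4, Add(-7, N, Mul(Rational(100, 9), Pow(N, -1))))) = Add(-16, Add(-28, Mul(4, N), Mul(Rational(400, 9), Pow(N, -1)))) = Add(-44, Mul(4, N), Mul(Rational(400, 9), Pow(N, -1))))
Add(Function('M')(Function('H')(30)), -4808249) = Add(Add(-44, Mul(4, 30), Mul(Rational(400, 9), Pow(30, -1))), -4808249) = Add(Add(-44, 120, Mul(Rational(400, 9), Rational(1, 30))), -4808249) = Add(Add(-44, 120, Rational(40, 27)), -4808249) = Add(Rational(2092, 27), -4808249) = Rational(-129820631, 27)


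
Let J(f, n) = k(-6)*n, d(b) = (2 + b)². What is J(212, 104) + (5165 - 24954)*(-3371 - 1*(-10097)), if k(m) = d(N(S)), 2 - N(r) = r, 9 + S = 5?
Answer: -133094158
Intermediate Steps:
S = -4 (S = -9 + 5 = -4)
N(r) = 2 - r
k(m) = 64 (k(m) = (2 + (2 - 1*(-4)))² = (2 + (2 + 4))² = (2 + 6)² = 8² = 64)
J(f, n) = 64*n
J(212, 104) + (5165 - 24954)*(-3371 - 1*(-10097)) = 64*104 + (5165 - 24954)*(-3371 - 1*(-10097)) = 6656 - 19789*(-3371 + 10097) = 6656 - 19789*6726 = 6656 - 133100814 = -133094158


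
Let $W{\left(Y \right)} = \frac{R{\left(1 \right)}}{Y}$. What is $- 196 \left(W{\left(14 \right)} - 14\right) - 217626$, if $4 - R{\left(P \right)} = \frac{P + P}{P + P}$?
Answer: $-214924$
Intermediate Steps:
$R{\left(P \right)} = 3$ ($R{\left(P \right)} = 4 - \frac{P + P}{P + P} = 4 - \frac{2 P}{2 P} = 4 - 2 P \frac{1}{2 P} = 4 - 1 = 3$)
$W{\left(Y \right)} = \frac{3}{Y}$
$- 196 \left(W{\left(14 \right)} - 14\right) - 217626 = - 196 \left(\frac{3}{14} - 14\right) - 217626 = \left(-196\right) \left(- \frac{193}{14}\right) - 217626 = 2702 - 217626 = -214924$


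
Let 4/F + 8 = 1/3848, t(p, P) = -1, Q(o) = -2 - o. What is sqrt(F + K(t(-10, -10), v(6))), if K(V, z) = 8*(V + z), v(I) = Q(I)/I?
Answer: 2*I*sqrt(4540554066)/30783 ≈ 4.378*I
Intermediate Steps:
v(I) = (-2 - I)/I
K(V, z) = 8*V + 8*z
F = -15392/30783 (F = 4/(-8 + 1/3848) = 4/(-30783/3848) = 4*(-3848/30783) = -15392/30783 ≈ -0.50002)
sqrt(F + K(t(-10, -10), v(6))) = sqrt(-15392/30783 + (8*(-1) + 8*((-2 - 1*6)/6))) = sqrt(-15392/30783 + (-8 + 8*((-2 - 6)/6))) = sqrt(-15392/30783 + (-8 + 8*((1/6)*(-8)))) = sqrt(-15392/30783 + (-8 + 8*(-4/3))) = sqrt(-15392/30783 + (-8 - 32/3)) = sqrt(-15392/30783 - 56/3) = sqrt(-590008/30783) = 2*I*sqrt(4540554066)/30783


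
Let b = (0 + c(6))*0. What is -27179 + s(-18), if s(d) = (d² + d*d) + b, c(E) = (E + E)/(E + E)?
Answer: -26531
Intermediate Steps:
c(E) = 1 (c(E) = (2*E)/((2*E)) = (2*E)*(1/(2*E)) = 1)
b = 0 (b = (0 + 1)*0 = 1*0 = 0)
s(d) = 2*d² (s(d) = (d² + d*d) + 0 = (d² + d²) + 0 = 2*d² + 0 = 2*d²)
-27179 + s(-18) = -27179 + 2*(-18)² = -27179 + 2*324 = -27179 + 648 = -26531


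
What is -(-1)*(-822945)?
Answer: -822945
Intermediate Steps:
-(-1)*(-822945) = -1*822945 = -822945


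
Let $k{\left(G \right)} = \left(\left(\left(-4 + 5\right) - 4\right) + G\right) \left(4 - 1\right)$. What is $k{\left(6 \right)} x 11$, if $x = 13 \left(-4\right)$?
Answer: $-5148$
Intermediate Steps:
$x = -52$
$k{\left(G \right)} = -9 + 3 G$ ($k{\left(G \right)} = \left(\left(1 - 4\right) + G\right) 3 = \left(-3 + G\right) 3 = -9 + 3 G$)
$k{\left(6 \right)} x 11 = \left(-9 + 3 \cdot 6\right) \left(-52\right) 11 = \left(-9 + 18\right) \left(-52\right) 11 = 9 \left(-52\right) 11 = \left(-468\right) 11 = -5148$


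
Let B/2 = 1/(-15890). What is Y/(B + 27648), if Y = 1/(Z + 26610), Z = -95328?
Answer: -7945/15094826703762 ≈ -5.2634e-10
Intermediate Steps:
Y = -1/68718 (Y = 1/(-95328 + 26610) = 1/(-68718) = -1/68718 ≈ -1.4552e-5)
B = -1/7945 (B = 2/(-15890) = 2*(-1/15890) = -1/7945 ≈ -0.00012587)
Y/(B + 27648) = -1/(68718*(-1/7945 + 27648)) = -1/(68718*219663359/7945) = -1/68718*7945/219663359 = -7945/15094826703762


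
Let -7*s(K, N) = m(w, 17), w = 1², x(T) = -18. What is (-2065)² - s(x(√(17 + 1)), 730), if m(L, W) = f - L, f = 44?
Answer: 29849618/7 ≈ 4.2642e+6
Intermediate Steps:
w = 1
m(L, W) = 44 - L
s(K, N) = -43/7 (s(K, N) = -(44 - 1*1)/7 = -(44 - 1)/7 = -⅐*43 = -43/7)
(-2065)² - s(x(√(17 + 1)), 730) = (-2065)² - 1*(-43/7) = 4264225 + 43/7 = 29849618/7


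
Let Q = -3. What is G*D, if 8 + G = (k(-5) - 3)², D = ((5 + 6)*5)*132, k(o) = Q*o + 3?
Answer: 1575420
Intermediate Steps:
k(o) = 3 - 3*o (k(o) = -3*o + 3 = 3 - 3*o)
D = 7260 (D = (11*5)*132 = 55*132 = 7260)
G = 217 (G = -8 + ((3 - 3*(-5)) - 3)² = -8 + ((3 + 15) - 3)² = -8 + (18 - 3)² = -8 + 15² = -8 + 225 = 217)
G*D = 217*7260 = 1575420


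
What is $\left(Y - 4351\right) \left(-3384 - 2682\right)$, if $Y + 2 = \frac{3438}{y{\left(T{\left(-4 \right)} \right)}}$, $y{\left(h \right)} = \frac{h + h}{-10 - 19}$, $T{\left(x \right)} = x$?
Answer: $- \frac{98387487}{2} \approx -4.9194 \cdot 10^{7}$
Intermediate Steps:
$y{\left(h \right)} = - \frac{2 h}{29}$ ($y{\left(h \right)} = \frac{2 h}{-29} = 2 h \left(- \frac{1}{29}\right) = - \frac{2 h}{29}$)
$Y = \frac{49843}{4}$ ($Y = -2 + \frac{3438}{\left(- \frac{2}{29}\right) \left(-4\right)} = -2 + \frac{3438}{\frac{8}{29}} = -2 + 3438 \cdot \frac{29}{8} = -2 + \frac{49851}{4} = \frac{49843}{4} \approx 12461.0$)
$\left(Y - 4351\right) \left(-3384 - 2682\right) = \left(\frac{49843}{4} - 4351\right) \left(-3384 - 2682\right) = \frac{32439}{4} \left(-6066\right) = - \frac{98387487}{2}$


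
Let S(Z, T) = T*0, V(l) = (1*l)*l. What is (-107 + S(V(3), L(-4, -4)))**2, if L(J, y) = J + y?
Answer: 11449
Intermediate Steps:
V(l) = l**2 (V(l) = l*l = l**2)
S(Z, T) = 0
(-107 + S(V(3), L(-4, -4)))**2 = (-107 + 0)**2 = (-107)**2 = 11449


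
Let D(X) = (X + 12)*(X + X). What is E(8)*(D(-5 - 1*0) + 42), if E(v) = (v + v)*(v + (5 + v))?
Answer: -9408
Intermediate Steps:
E(v) = 2*v*(5 + 2*v) (E(v) = (2*v)*(5 + 2*v) = 2*v*(5 + 2*v))
D(X) = 2*X*(12 + X) (D(X) = (12 + X)*(2*X) = 2*X*(12 + X))
E(8)*(D(-5 - 1*0) + 42) = (2*8*(5 + 2*8))*(2*(-5 - 1*0)*(12 + (-5 - 1*0)) + 42) = (2*8*(5 + 16))*(2*(-5 + 0)*(12 + (-5 + 0)) + 42) = (2*8*21)*(2*(-5)*(12 - 5) + 42) = 336*(2*(-5)*7 + 42) = 336*(-70 + 42) = 336*(-28) = -9408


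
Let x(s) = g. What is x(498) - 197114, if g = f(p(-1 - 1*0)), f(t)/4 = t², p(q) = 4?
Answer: -197050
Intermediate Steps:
f(t) = 4*t²
g = 64 (g = 4*4² = 4*16 = 64)
x(s) = 64
x(498) - 197114 = 64 - 197114 = -197050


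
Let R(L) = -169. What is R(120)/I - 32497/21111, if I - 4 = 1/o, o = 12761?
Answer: -5242997996/119734555 ≈ -43.789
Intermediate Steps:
I = 51045/12761 (I = 4 + 1/12761 = 51045/12761 ≈ 4.0001)
R(120)/I - 32497/21111 = -169/51045/12761 - 32497/21111 = -169*12761/51045 - 32497*1/21111 = -2156609/51045 - 32497/21111 = -5242997996/119734555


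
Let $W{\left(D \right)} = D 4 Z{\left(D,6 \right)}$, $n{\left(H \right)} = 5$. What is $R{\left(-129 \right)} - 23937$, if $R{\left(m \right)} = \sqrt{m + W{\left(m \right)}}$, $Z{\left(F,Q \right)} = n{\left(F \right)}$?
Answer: $-23937 + 3 i \sqrt{301} \approx -23937.0 + 52.048 i$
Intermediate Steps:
$Z{\left(F,Q \right)} = 5$
$W{\left(D \right)} = 20 D$ ($W{\left(D \right)} = D 4 \cdot 5 = 4 D 5 = 20 D$)
$R{\left(m \right)} = \sqrt{21} \sqrt{m}$ ($R{\left(m \right)} = \sqrt{m + 20 m} = \sqrt{21 m} = \sqrt{21} \sqrt{m}$)
$R{\left(-129 \right)} - 23937 = \sqrt{21} \sqrt{-129} - 23937 = \sqrt{21} i \sqrt{129} - 23937 = 3 i \sqrt{301} - 23937 = -23937 + 3 i \sqrt{301}$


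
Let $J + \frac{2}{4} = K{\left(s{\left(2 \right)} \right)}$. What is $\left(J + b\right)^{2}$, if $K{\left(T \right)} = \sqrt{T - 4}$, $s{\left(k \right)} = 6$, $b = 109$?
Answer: $\frac{47097}{4} + 217 \sqrt{2} \approx 12081.0$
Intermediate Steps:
$K{\left(T \right)} = \sqrt{-4 + T}$
$J = - \frac{1}{2} + \sqrt{2}$ ($J = - \frac{1}{2} + \sqrt{-4 + 6} = - \frac{1}{2} + \sqrt{2} \approx 0.91421$)
$\left(J + b\right)^{2} = \left(\left(- \frac{1}{2} + \sqrt{2}\right) + 109\right)^{2} = \left(\frac{217}{2} + \sqrt{2}\right)^{2}$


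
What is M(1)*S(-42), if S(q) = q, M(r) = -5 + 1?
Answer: 168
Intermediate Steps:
M(r) = -4
M(1)*S(-42) = -4*(-42) = 168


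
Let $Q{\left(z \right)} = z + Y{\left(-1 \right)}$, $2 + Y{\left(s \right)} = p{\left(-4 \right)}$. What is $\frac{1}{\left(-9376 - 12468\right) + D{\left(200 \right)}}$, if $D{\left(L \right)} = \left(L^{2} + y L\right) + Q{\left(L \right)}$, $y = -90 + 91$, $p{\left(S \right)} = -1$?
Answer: $\frac{1}{18553} \approx 5.39 \cdot 10^{-5}$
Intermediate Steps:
$Y{\left(s \right)} = -3$ ($Y{\left(s \right)} = -2 - 1 = -3$)
$Q{\left(z \right)} = -3 + z$ ($Q{\left(z \right)} = z - 3 = -3 + z$)
$y = 1$
$D{\left(L \right)} = -3 + L^{2} + 2 L$ ($D{\left(L \right)} = \left(L^{2} + 1 L\right) + \left(-3 + L\right) = \left(L^{2} + L\right) + \left(-3 + L\right) = \left(L + L^{2}\right) + \left(-3 + L\right) = -3 + L^{2} + 2 L$)
$\frac{1}{\left(-9376 - 12468\right) + D{\left(200 \right)}} = \frac{1}{\left(-9376 - 12468\right) + \left(-3 + 200^{2} + 2 \cdot 200\right)} = \frac{1}{-21844 + \left(-3 + 40000 + 400\right)} = \frac{1}{-21844 + 40397} = \frac{1}{18553}$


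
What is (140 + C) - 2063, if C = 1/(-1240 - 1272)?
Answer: -4830577/2512 ≈ -1923.0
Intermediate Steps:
C = -1/2512 (C = 1/(-2512) = -1/2512 ≈ -0.00039809)
(140 + C) - 2063 = (140 - 1/2512) - 2063 = 351679/2512 - 2063 = -4830577/2512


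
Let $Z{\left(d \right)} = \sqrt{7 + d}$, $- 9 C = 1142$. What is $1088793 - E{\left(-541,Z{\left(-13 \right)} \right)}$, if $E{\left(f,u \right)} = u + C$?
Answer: $\frac{9800279}{9} - i \sqrt{6} \approx 1.0889 \cdot 10^{6} - 2.4495 i$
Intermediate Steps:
$C = - \frac{1142}{9}$ ($C = \left(- \frac{1}{9}\right) 1142 = - \frac{1142}{9} \approx -126.89$)
$E{\left(f,u \right)} = - \frac{1142}{9} + u$ ($E{\left(f,u \right)} = u - \frac{1142}{9} = - \frac{1142}{9} + u$)
$1088793 - E{\left(-541,Z{\left(-13 \right)} \right)} = 1088793 - \left(- \frac{1142}{9} + \sqrt{7 - 13}\right) = 1088793 - \left(- \frac{1142}{9} + \sqrt{-6}\right) = 1088793 - \left(- \frac{1142}{9} + i \sqrt{6}\right) = 1088793 + \left(\frac{1142}{9} - i \sqrt{6}\right) = \frac{9800279}{9} - i \sqrt{6}$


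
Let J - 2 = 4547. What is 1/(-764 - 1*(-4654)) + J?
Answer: 17695611/3890 ≈ 4549.0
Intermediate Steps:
J = 4549 (J = 2 + 4547 = 4549)
1/(-764 - 1*(-4654)) + J = 1/(-764 - 1*(-4654)) + 4549 = 1/(-764 + 4654) + 4549 = 1/3890 + 4549 = 17695611/3890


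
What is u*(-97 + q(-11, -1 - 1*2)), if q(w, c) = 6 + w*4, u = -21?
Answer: 2835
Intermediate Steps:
q(w, c) = 6 + 4*w
u*(-97 + q(-11, -1 - 1*2)) = -21*(-97 + (6 + 4*(-11))) = -21*(-97 + (6 - 44)) = -21*(-97 - 38) = -21*(-135) = 2835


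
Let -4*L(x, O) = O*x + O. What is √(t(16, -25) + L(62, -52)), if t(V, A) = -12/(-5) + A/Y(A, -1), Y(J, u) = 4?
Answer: √81515/10 ≈ 28.551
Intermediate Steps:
L(x, O) = -O/4 - O*x/4 (L(x, O) = -(O*x + O)/4 = -(O + O*x)/4 = -O/4 - O*x/4)
t(V, A) = 12/5 + A/4 (t(V, A) = -12/(-5) + A/4 = -12*(-⅕) + A*(¼) = 12/5 + A/4)
√(t(16, -25) + L(62, -52)) = √((12/5 + (¼)*(-25)) - ¼*(-52)*(1 + 62)) = √((12/5 - 25/4) - ¼*(-52)*63) = √(-77/20 + 819) = √(16303/20) = √81515/10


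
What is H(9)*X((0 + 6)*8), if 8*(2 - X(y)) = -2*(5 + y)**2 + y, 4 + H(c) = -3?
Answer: -19551/4 ≈ -4887.8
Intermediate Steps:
H(c) = -7 (H(c) = -4 - 3 = -7)
X(y) = 2 - y/8 + (5 + y)**2/4 (X(y) = 2 - (-2*(5 + y)**2 + y)/8 = 2 - (y - 2*(5 + y)**2)/8 = 2 + (-y/8 + (5 + y)**2/4) = 2 - y/8 + (5 + y)**2/4)
H(9)*X((0 + 6)*8) = -7*(2 - (0 + 6)*8/8 + (5 + (0 + 6)*8)**2/4) = -7*(2 - 3*8/4 + (5 + 6*8)**2/4) = -7*(2 - 1/8*48 + (5 + 48)**2/4) = -7*(2 - 6 + (1/4)*53**2) = -7*(2 - 6 + (1/4)*2809) = -7*(2 - 6 + 2809/4) = -7*2793/4 = -19551/4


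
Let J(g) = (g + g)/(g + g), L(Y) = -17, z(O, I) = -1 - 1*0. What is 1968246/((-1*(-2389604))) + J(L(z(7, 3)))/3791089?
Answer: 532985582107/647085817054 ≈ 0.82367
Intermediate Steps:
z(O, I) = -1 (z(O, I) = -1 + 0 = -1)
J(g) = 1 (J(g) = (2*g)/((2*g)) = (2*g)*(1/(2*g)) = 1)
1968246/((-1*(-2389604))) + J(L(z(7, 3)))/3791089 = 1968246/((-1*(-2389604))) + 1/3791089 = 1968246/2389604 + 1*(1/3791089) = 1968246*(1/2389604) + 1/3791089 = 140589/170686 + 1/3791089 = 532985582107/647085817054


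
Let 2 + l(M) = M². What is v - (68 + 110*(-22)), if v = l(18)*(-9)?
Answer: -546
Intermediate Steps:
l(M) = -2 + M²
v = -2898 (v = (-2 + 18²)*(-9) = (-2 + 324)*(-9) = 322*(-9) = -2898)
v - (68 + 110*(-22)) = -2898 - (68 + 110*(-22)) = -2898 - (68 - 2420) = -2898 - 1*(-2352) = -2898 + 2352 = -546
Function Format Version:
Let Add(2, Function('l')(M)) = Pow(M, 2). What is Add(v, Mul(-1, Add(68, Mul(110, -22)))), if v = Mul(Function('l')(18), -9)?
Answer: -546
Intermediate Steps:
Function('l')(M) = Add(-2, Pow(M, 2))
v = -2898 (v = Mul(Add(-2, Pow(18, 2)), -9) = Mul(Add(-2, 324), -9) = Mul(322, -9) = -2898)
Add(v, Mul(-1, Add(68, Mul(110, -22)))) = Add(-2898, Mul(-1, Add(68, Mul(110, -22)))) = Add(-2898, Mul(-1, Add(68, -2420))) = Add(-2898, Mul(-1, -2352)) = Add(-2898, 2352) = -546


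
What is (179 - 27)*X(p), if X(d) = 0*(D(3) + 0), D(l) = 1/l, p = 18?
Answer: 0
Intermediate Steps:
X(d) = 0 (X(d) = 0*(1/3 + 0) = 0*(⅓ + 0) = 0*(⅓) = 0)
(179 - 27)*X(p) = (179 - 27)*0 = 152*0 = 0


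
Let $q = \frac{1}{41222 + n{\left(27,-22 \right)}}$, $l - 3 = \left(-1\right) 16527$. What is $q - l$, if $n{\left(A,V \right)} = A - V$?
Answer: $\frac{681962005}{41271} \approx 16524.0$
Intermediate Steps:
$l = -16524$ ($l = 3 - 16527 = -16524$)
$q = \frac{1}{41271}$ ($q = \frac{1}{41222 + \left(27 - -22\right)} = \frac{1}{41222 + \left(27 + 22\right)} = \frac{1}{41222 + 49} = \frac{1}{41271} \approx 2.423 \cdot 10^{-5}$)
$q - l = \frac{1}{41271} - -16524 = \frac{1}{41271} + 16524 = \frac{681962005}{41271}$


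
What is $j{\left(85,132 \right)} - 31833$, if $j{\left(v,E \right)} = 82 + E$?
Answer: $-31619$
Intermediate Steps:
$j{\left(85,132 \right)} - 31833 = \left(82 + 132\right) - 31833 = 214 - 31833 = -31619$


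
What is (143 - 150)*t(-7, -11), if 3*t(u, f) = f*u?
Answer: -539/3 ≈ -179.67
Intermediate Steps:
t(u, f) = f*u/3 (t(u, f) = (f*u)/3 = f*u/3)
(143 - 150)*t(-7, -11) = (143 - 150)*((⅓)*(-11)*(-7)) = -7*77/3 = -539/3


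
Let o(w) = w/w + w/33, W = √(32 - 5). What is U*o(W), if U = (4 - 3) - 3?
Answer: -2 - 2*√3/11 ≈ -2.3149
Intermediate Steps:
W = 3*√3 (W = √27 = 3*√3 ≈ 5.1962)
U = -2 (U = 1 - 3 = -2)
o(w) = 1 + w/33 (o(w) = 1 + w*(1/33) = 1 + w/33)
U*o(W) = -2*(1 + (3*√3)/33) = -2*(1 + √3/11) = -2 - 2*√3/11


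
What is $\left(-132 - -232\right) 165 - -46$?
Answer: $16546$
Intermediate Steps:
$\left(-132 - -232\right) 165 - -46 = \left(-132 + 232\right) 165 + 46 = 100 \cdot 165 + 46 = 16500 + 46 = 16546$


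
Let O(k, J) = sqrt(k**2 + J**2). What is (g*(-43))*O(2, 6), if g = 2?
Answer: -172*sqrt(10) ≈ -543.91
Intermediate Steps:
O(k, J) = sqrt(J**2 + k**2)
(g*(-43))*O(2, 6) = (2*(-43))*sqrt(6**2 + 2**2) = -86*sqrt(36 + 4) = -172*sqrt(10)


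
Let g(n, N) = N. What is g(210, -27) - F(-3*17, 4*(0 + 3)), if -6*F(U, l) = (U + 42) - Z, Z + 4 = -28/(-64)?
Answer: -893/32 ≈ -27.906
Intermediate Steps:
Z = -57/16 (Z = -4 - 28/(-64) = -4 - 28*(-1/64) = -4 + 7/16 = -57/16 ≈ -3.5625)
F(U, l) = -243/32 - U/6 (F(U, l) = -((U + 42) - 1*(-57/16))/6 = -((42 + U) + 57/16)/6 = -(729/16 + U)/6 = -243/32 - U/6)
g(210, -27) - F(-3*17, 4*(0 + 3)) = -27 - (-243/32 - (-1)*17/2) = -27 - (-243/32 - ⅙*(-51)) = -27 - (-243/32 + 17/2) = -27 - 1*29/32 = -27 - 29/32 = -893/32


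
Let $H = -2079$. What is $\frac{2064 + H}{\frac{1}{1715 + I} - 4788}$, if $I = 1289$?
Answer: $\frac{45060}{14383151} \approx 0.0031328$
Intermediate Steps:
$\frac{2064 + H}{\frac{1}{1715 + I} - 4788} = \frac{2064 - 2079}{\frac{1}{1715 + 1289} - 4788} = - \frac{15}{\frac{1}{3004} - 4788} = - \frac{15}{- \frac{14383151}{3004}} = \left(-15\right) \left(- \frac{3004}{14383151}\right) = \frac{45060}{14383151}$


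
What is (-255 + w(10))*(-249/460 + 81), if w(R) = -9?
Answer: -2442726/115 ≈ -21241.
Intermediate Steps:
(-255 + w(10))*(-249/460 + 81) = (-255 - 9)*(-249/460 + 81) = -264*(-249*1/460 + 81) = -264*(-249/460 + 81) = -264*37011/460 = -2442726/115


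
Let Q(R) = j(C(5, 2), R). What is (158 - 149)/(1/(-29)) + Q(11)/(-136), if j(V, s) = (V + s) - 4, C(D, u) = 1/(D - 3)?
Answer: -71007/272 ≈ -261.06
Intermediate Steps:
C(D, u) = 1/(-3 + D)
j(V, s) = -4 + V + s
Q(R) = -7/2 + R (Q(R) = -4 + 1/(-3 + 5) + R = -4 + 1/2 + R = -4 + ½ + R = -7/2 + R)
(158 - 149)/(1/(-29)) + Q(11)/(-136) = (158 - 149)/(1/(-29)) + (-7/2 + 11)/(-136) = 9/(-1/29) + (15/2)*(-1/136) = 9*(-29) - 15/272 = -261 - 15/272 = -71007/272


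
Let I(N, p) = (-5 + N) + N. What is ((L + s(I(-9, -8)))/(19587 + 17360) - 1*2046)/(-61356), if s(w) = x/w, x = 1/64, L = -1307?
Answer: 111275647169/3336906434304 ≈ 0.033347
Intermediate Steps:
I(N, p) = -5 + 2*N
x = 1/64 ≈ 0.015625
s(w) = 1/(64*w)
((L + s(I(-9, -8)))/(19587 + 17360) - 1*2046)/(-61356) = ((-1307 + 1/(64*(-5 + 2*(-9))))/(19587 + 17360) - 1*2046)/(-61356) = ((-1307 + 1/(64*(-5 - 18)))/36947 - 2046)*(-1/61356) = ((-1307 + (1/64)/(-23))*(1/36947) - 2046)*(-1/61356) = ((-1307 + (1/64)*(-1/23))*(1/36947) - 2046)*(-1/61356) = ((-1307 - 1/1472)*(1/36947) - 2046)*(-1/61356) = (-1923905/1472*1/36947 - 2046)*(-1/61356) = (-1923905/54385984 - 2046)*(-1/61356) = -111275647169/54385984*(-1/61356) = 111275647169/3336906434304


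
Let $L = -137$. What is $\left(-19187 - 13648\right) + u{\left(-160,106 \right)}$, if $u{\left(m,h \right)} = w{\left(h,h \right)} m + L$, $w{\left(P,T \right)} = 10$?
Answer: $-34572$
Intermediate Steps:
$u{\left(m,h \right)} = -137 + 10 m$ ($u{\left(m,h \right)} = 10 m - 137 = -137 + 10 m$)
$\left(-19187 - 13648\right) + u{\left(-160,106 \right)} = \left(-19187 - 13648\right) + \left(-137 + 10 \left(-160\right)\right) = -32835 - 1737 = -34572$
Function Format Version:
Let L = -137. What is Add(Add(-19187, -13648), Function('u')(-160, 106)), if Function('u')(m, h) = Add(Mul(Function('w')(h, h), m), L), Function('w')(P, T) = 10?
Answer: -34572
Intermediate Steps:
Function('u')(m, h) = Add(-137, Mul(10, m)) (Function('u')(m, h) = Add(Mul(10, m), -137) = Add(-137, Mul(10, m)))
Add(Add(-19187, -13648), Function('u')(-160, 106)) = Add(Add(-19187, -13648), Add(-137, Mul(10, -160))) = Add(-32835, Add(-137, -1600)) = Add(-32835, -1737) = -34572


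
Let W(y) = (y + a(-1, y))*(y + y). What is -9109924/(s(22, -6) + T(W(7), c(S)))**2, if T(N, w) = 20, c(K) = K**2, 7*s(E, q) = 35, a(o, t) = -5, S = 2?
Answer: -9109924/625 ≈ -14576.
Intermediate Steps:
s(E, q) = 5 (s(E, q) = (1/7)*35 = 5)
W(y) = 2*y*(-5 + y) (W(y) = (y - 5)*(y + y) = (-5 + y)*(2*y) = 2*y*(-5 + y))
-9109924/(s(22, -6) + T(W(7), c(S)))**2 = -9109924/(5 + 20)**2 = -9109924/(25**2) = -9109924/625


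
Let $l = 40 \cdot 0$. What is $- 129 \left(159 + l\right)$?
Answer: $-20511$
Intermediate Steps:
$l = 0$
$- 129 \left(159 + l\right) = - 129 \left(159 + 0\right) = \left(-129\right) 159 = -20511$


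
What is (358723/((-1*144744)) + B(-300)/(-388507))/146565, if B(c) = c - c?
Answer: -358723/21214404360 ≈ -1.6909e-5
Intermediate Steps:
B(c) = 0
(358723/((-1*144744)) + B(-300)/(-388507))/146565 = (358723/((-1*144744)) + 0/(-388507))/146565 = (358723/(-144744) + 0*(-1/388507))*(1/146565) = (358723*(-1/144744) + 0)*(1/146565) = (-358723/144744 + 0)*(1/146565) = -358723/144744*1/146565 = -358723/21214404360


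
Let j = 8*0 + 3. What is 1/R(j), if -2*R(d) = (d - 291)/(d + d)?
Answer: 1/24 ≈ 0.041667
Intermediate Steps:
j = 3 (j = 0 + 3 = 3)
R(d) = -(-291 + d)/(4*d) (R(d) = -(d - 291)/(2*(d + d)) = -(-291 + d)/(2*(2*d)) = -(-291 + d)*1/(2*d)/2 = -(-291 + d)/(4*d))
1/R(j) = 1/((¼)*(291 - 1*3)/3) = 1/((¼)*(⅓)*(291 - 3)) = 1/((¼)*(⅓)*288) = 1/24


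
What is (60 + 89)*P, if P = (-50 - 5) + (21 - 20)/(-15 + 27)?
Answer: -98191/12 ≈ -8182.6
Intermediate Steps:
P = -659/12 (P = -55 + 1/12 = -659/12 ≈ -54.917)
(60 + 89)*P = (60 + 89)*(-659/12) = 149*(-659/12) = -98191/12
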